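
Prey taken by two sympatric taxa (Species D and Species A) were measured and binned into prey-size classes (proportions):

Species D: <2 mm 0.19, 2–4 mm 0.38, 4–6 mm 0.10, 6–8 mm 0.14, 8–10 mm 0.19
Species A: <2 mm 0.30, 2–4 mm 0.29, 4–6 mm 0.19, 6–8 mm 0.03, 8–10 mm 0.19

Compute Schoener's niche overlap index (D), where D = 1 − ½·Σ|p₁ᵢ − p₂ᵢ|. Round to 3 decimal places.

Σ|p₁ᵢ − p₂ᵢ| = 0.11 + 0.09 + 0.09 + 0.11 + 0.00 = 0.40
D = 1 − ½ × 0.40 = 1 − 0.200 = 0.80000

0.800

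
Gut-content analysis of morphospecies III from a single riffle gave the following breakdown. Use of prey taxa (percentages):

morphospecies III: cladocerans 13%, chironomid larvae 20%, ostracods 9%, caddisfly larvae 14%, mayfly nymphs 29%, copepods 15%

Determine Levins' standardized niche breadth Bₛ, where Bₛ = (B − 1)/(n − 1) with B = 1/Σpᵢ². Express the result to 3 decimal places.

Convert percentages to proportions (divide by 100).
Σpᵢ² = 0.13² + 0.20² + 0.09² + 0.14² + 0.29² + 0.15² = 0.0169 + 0.0400 + 0.0081 + 0.0196 + 0.0841 + 0.0225 = 0.1912
B = 1 / 0.1912 = 5.23013
Bₛ = (B − 1)/(n − 1) = (5.23013 − 1)/(6 − 1) = 4.23013/5 = 0.84603

0.846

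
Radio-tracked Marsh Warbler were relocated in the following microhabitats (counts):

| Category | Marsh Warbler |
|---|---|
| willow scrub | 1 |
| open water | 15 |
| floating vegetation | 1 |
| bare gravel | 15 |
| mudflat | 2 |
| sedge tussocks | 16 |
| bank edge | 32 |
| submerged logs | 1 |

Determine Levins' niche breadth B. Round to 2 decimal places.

Proportions for Marsh Warbler (n=83): 1/83=0.0120, 15/83=0.1807, 1/83=0.0120, 15/83=0.1807, 2/83=0.0241, 16/83=0.1928, 32/83=0.3855, 1/83=0.0120
Σpᵢ² = 0.0120² + 0.1807² + 0.0120² + 0.1807² + 0.0241² + 0.1928² + 0.3855² + 0.0120² = 0.000144 + 0.032652 + 0.000144 + 0.032652 + 0.000581 + 0.037172 + 0.148610 + 0.000144 = 0.252099
B = 1 / 0.252099 = 3.9667

3.97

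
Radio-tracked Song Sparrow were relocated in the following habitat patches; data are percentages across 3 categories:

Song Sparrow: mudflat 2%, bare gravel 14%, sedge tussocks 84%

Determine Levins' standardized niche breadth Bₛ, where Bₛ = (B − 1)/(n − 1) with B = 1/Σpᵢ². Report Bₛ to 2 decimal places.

Convert percentages to proportions (divide by 100).
Σpᵢ² = 0.02² + 0.14² + 0.84² = 0.0004 + 0.0196 + 0.7056 = 0.7256
B = 1 / 0.7256 = 1.3782
Bₛ = (B − 1)/(n − 1) = (1.3782 − 1)/(3 − 1) = 0.3782/2 = 0.1891

0.19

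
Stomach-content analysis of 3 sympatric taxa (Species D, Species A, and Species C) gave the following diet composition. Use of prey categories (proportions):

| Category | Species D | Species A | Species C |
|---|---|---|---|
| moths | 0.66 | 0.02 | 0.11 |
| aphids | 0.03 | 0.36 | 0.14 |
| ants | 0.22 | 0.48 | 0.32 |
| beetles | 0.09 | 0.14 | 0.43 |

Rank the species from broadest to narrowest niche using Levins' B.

Species C > Species A > Species D

Σp_Dᵢ² = 0.66² + 0.03² + 0.22² + 0.09² = 0.4356 + 0.0009 + 0.0484 + 0.0081 = 0.4930
B_D = 1 / 0.4930 = 2.0284
Σp_Aᵢ² = 0.02² + 0.36² + 0.48² + 0.14² = 0.0004 + 0.1296 + 0.2304 + 0.0196 = 0.3800
B_A = 1 / 0.3800 = 2.6316
Σp_Cᵢ² = 0.11² + 0.14² + 0.32² + 0.43² = 0.0121 + 0.0196 + 0.1024 + 0.1849 = 0.3190
B_C = 1 / 0.3190 = 3.1348
Ranking by B (broadest → narrowest): Species C (3.13) > Species A (2.63) > Species D (2.03)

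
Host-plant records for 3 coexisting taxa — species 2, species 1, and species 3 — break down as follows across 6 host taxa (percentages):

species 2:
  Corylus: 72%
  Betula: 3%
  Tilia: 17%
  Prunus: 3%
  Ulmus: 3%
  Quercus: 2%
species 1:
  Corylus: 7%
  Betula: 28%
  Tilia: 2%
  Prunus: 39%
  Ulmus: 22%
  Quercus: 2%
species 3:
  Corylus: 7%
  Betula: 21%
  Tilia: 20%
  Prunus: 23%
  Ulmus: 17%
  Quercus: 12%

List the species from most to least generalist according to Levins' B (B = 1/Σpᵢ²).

Convert percentages to proportions (divide by 100).
Σp_2ᵢ² = 0.72² + 0.03² + 0.17² + 0.03² + 0.03² + 0.02² = 0.5184 + 0.0009 + 0.0289 + 0.0009 + 0.0009 + 0.0004 = 0.5504
B_2 = 1 / 0.5504 = 1.8169
Σp_1ᵢ² = 0.07² + 0.28² + 0.02² + 0.39² + 0.22² + 0.02² = 0.0049 + 0.0784 + 0.0004 + 0.1521 + 0.0484 + 0.0004 = 0.2846
B_1 = 1 / 0.2846 = 3.5137
Σp_3ᵢ² = 0.07² + 0.21² + 0.20² + 0.23² + 0.17² + 0.12² = 0.0049 + 0.0441 + 0.0400 + 0.0529 + 0.0289 + 0.0144 = 0.1852
B_3 = 1 / 0.1852 = 5.3996
Ranking by B (broadest → narrowest): species 3 (5.40) > species 1 (3.51) > species 2 (1.82)

species 3 > species 1 > species 2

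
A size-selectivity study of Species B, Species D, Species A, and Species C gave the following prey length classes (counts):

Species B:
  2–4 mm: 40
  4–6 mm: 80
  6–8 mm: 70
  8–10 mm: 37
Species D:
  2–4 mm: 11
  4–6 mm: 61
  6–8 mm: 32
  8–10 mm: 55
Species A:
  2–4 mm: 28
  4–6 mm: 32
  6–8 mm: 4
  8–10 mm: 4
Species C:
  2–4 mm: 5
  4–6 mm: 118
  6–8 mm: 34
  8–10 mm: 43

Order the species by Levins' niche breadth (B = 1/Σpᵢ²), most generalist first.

Proportions for Species B (n=227): 40/227=0.1762, 80/227=0.3524, 70/227=0.3084, 37/227=0.1630
Proportions for Species D (n=159): 11/159=0.0692, 61/159=0.3836, 32/159=0.2013, 55/159=0.3459
Proportions for Species A (n=68): 28/68=0.4118, 32/68=0.4706, 4/68=0.0588, 4/68=0.0588
Proportions for Species C (n=200): 5/200=0.0250, 118/200=0.5900, 34/200=0.1700, 43/200=0.2150
Σp_Bᵢ² = 0.1762² + 0.3524² + 0.3084² + 0.1630² = 0.031046 + 0.124186 + 0.095111 + 0.026569 = 0.276912
B_B = 1 / 0.276912 = 3.6113
Σp_Dᵢ² = 0.0692² + 0.3836² + 0.2013² + 0.3459² = 0.004789 + 0.147149 + 0.040522 + 0.119647 = 0.312107
B_D = 1 / 0.312107 = 3.2040
Σp_Aᵢ² = 0.4118² + 0.4706² + 0.0588² + 0.0588² = 0.169579 + 0.221464 + 0.003457 + 0.003457 = 0.397957
B_A = 1 / 0.397957 = 2.5128
Σp_Cᵢ² = 0.0250² + 0.5900² + 0.1700² + 0.2150² = 0.000625 + 0.348100 + 0.028900 + 0.046225 = 0.423850
B_C = 1 / 0.423850 = 2.3593
Ranking by B (broadest → narrowest): Species B (3.61) > Species D (3.20) > Species A (2.51) > Species C (2.36)

Species B > Species D > Species A > Species C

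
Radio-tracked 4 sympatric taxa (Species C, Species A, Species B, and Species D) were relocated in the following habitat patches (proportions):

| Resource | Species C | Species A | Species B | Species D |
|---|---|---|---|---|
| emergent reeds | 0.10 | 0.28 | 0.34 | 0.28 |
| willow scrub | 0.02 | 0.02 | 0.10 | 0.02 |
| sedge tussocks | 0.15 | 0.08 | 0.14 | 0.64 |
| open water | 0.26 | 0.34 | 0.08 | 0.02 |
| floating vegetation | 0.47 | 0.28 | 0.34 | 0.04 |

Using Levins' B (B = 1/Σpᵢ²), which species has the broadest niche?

Species B

Σp_Cᵢ² = 0.10² + 0.02² + 0.15² + 0.26² + 0.47² = 0.0100 + 0.0004 + 0.0225 + 0.0676 + 0.2209 = 0.3214
B_C = 1 / 0.3214 = 3.1114
Σp_Aᵢ² = 0.28² + 0.02² + 0.08² + 0.34² + 0.28² = 0.0784 + 0.0004 + 0.0064 + 0.1156 + 0.0784 = 0.2792
B_A = 1 / 0.2792 = 3.5817
Σp_Bᵢ² = 0.34² + 0.10² + 0.14² + 0.08² + 0.34² = 0.1156 + 0.0100 + 0.0196 + 0.0064 + 0.1156 = 0.2672
B_B = 1 / 0.2672 = 3.7425
Σp_Dᵢ² = 0.28² + 0.02² + 0.64² + 0.02² + 0.04² = 0.0784 + 0.0004 + 0.4096 + 0.0004 + 0.0016 = 0.4904
B_D = 1 / 0.4904 = 2.0392
Highest B → broadest niche (most generalist): Species B (B = 3.74).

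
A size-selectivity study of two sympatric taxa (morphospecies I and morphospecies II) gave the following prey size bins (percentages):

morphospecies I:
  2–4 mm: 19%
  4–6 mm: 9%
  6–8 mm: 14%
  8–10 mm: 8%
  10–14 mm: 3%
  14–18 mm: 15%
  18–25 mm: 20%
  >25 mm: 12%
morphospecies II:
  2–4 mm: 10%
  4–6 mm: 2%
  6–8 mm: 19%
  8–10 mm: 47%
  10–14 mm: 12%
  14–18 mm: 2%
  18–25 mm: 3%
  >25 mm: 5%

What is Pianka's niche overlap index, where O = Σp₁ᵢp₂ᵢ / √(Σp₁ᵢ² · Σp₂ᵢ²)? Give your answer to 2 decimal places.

Convert percentages to proportions (divide by 100).
Σ p₁ᵢp₂ᵢ = 0.0190 + 0.0018 + 0.0266 + 0.0376 + 0.0036 + 0.0030 + 0.0060 + 0.0060 = 0.1036
Σp_1ᵢ² = 0.19² + 0.09² + 0.14² + 0.08² + 0.03² + 0.15² + 0.20² + 0.12² = 0.0361 + 0.0081 + 0.0196 + 0.0064 + 0.0009 + 0.0225 + 0.0400 + 0.0144 = 0.1480
Σp_2ᵢ² = 0.10² + 0.02² + 0.19² + 0.47² + 0.12² + 0.02² + 0.03² + 0.05² = 0.0100 + 0.0004 + 0.0361 + 0.2209 + 0.0144 + 0.0004 + 0.0009 + 0.0025 = 0.2856
O = 0.1036 / √(0.1480 × 0.2856) = 0.1036 / 0.20559 = 0.5039

0.50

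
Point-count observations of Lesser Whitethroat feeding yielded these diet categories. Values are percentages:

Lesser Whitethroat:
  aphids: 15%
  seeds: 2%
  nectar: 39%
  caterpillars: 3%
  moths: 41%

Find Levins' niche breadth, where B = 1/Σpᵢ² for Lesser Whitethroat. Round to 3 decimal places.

Convert percentages to proportions (divide by 100).
Σpᵢ² = 0.15² + 0.02² + 0.39² + 0.03² + 0.41² = 0.0225 + 0.0004 + 0.1521 + 0.0009 + 0.1681 = 0.3440
B = 1 / 0.3440 = 2.90698

2.907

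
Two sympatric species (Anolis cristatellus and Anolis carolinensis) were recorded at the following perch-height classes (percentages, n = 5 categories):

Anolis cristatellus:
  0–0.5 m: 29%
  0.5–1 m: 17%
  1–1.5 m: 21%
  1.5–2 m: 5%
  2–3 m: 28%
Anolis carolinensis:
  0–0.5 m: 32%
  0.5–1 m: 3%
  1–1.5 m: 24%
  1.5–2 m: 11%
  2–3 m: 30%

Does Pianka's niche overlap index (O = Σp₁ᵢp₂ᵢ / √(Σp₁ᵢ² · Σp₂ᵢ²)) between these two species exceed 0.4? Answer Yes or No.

Yes

Convert percentages to proportions (divide by 100).
Σ p₁ᵢp₂ᵢ = 0.0928 + 0.0051 + 0.0504 + 0.0055 + 0.0840 = 0.2378
Σp_1ᵢ² = 0.29² + 0.17² + 0.21² + 0.05² + 0.28² = 0.0841 + 0.0289 + 0.0441 + 0.0025 + 0.0784 = 0.2380
Σp_2ᵢ² = 0.32² + 0.03² + 0.24² + 0.11² + 0.30² = 0.1024 + 0.0009 + 0.0576 + 0.0121 + 0.0900 = 0.2630
O = 0.2378 / √(0.2380 × 0.2630) = 0.2378 / 0.25019 = 0.9505
O = 0.9505 > 0.4 → Yes.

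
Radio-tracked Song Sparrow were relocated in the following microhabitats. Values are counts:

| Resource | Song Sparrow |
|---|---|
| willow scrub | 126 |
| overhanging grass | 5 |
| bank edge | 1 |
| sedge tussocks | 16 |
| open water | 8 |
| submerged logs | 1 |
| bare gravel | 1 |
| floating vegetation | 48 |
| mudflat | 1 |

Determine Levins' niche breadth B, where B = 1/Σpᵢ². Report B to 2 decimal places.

2.31

Proportions for Song Sparrow (n=207): 126/207=0.6087, 5/207=0.0242, 1/207=0.0048, 16/207=0.0773, 8/207=0.0386, 1/207=0.0048, 1/207=0.0048, 48/207=0.2319, 1/207=0.0048
Σpᵢ² = 0.6087² + 0.0242² + 0.0048² + 0.0773² + 0.0386² + 0.0048² + 0.0048² + 0.2319² + 0.0048² = 0.370516 + 0.000586 + 0.000023 + 0.005975 + 0.001490 + 0.000023 + 0.000023 + 0.053778 + 0.000023 = 0.432437
B = 1 / 0.432437 = 2.3125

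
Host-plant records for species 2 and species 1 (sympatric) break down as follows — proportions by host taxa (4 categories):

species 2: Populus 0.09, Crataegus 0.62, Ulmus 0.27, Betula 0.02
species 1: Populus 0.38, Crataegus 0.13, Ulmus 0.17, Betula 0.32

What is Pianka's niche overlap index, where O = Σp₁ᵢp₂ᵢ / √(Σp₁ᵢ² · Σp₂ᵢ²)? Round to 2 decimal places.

0.45

Σ p₁ᵢp₂ᵢ = 0.0342 + 0.0806 + 0.0459 + 0.0064 = 0.1671
Σp_1ᵢ² = 0.09² + 0.62² + 0.27² + 0.02² = 0.0081 + 0.3844 + 0.0729 + 0.0004 = 0.4658
Σp_2ᵢ² = 0.38² + 0.13² + 0.17² + 0.32² = 0.1444 + 0.0169 + 0.0289 + 0.1024 = 0.2926
O = 0.1671 / √(0.4658 × 0.2926) = 0.1671 / 0.36918 = 0.4526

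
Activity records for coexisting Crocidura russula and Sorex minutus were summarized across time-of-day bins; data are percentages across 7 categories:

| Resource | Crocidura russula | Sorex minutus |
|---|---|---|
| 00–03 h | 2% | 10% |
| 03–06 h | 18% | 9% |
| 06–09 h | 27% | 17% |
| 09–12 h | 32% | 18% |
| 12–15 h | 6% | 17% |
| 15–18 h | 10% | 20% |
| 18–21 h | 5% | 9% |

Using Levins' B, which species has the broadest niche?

Sorex minutus

Convert percentages to proportions (divide by 100).
Σp_russᵢ² = 0.02² + 0.18² + 0.27² + 0.32² + 0.06² + 0.10² + 0.05² = 0.0004 + 0.0324 + 0.0729 + 0.1024 + 0.0036 + 0.0100 + 0.0025 = 0.2242
B_russ = 1 / 0.2242 = 4.4603
Σp_minuᵢ² = 0.10² + 0.09² + 0.17² + 0.18² + 0.17² + 0.20² + 0.09² = 0.0100 + 0.0081 + 0.0289 + 0.0324 + 0.0289 + 0.0400 + 0.0081 = 0.1564
B_minu = 1 / 0.1564 = 6.3939
Highest B → broadest niche (most generalist): Sorex minutus (B = 6.39).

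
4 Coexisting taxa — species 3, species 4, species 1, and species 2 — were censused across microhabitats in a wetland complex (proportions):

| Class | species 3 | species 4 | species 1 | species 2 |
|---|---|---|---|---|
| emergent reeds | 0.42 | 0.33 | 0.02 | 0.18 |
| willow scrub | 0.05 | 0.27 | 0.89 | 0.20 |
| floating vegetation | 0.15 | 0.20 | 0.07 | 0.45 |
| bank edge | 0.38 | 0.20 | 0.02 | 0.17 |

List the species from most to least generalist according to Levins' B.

species 4 > species 2 > species 3 > species 1

Σp_3ᵢ² = 0.42² + 0.05² + 0.15² + 0.38² = 0.1764 + 0.0025 + 0.0225 + 0.1444 = 0.3458
B_3 = 1 / 0.3458 = 2.8918
Σp_4ᵢ² = 0.33² + 0.27² + 0.20² + 0.20² = 0.1089 + 0.0729 + 0.0400 + 0.0400 = 0.2618
B_4 = 1 / 0.2618 = 3.8197
Σp_1ᵢ² = 0.02² + 0.89² + 0.07² + 0.02² = 0.0004 + 0.7921 + 0.0049 + 0.0004 = 0.7978
B_1 = 1 / 0.7978 = 1.2534
Σp_2ᵢ² = 0.18² + 0.20² + 0.45² + 0.17² = 0.0324 + 0.0400 + 0.2025 + 0.0289 = 0.3038
B_2 = 1 / 0.3038 = 3.2916
Ranking by B (broadest → narrowest): species 4 (3.82) > species 2 (3.29) > species 3 (2.89) > species 1 (1.25)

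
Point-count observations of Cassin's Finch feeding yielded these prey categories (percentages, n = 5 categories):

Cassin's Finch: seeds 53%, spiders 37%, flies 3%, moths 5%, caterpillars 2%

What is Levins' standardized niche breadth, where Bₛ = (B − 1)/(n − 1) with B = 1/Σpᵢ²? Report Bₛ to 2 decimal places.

0.34

Convert percentages to proportions (divide by 100).
Σpᵢ² = 0.53² + 0.37² + 0.03² + 0.05² + 0.02² = 0.2809 + 0.1369 + 0.0009 + 0.0025 + 0.0004 = 0.4216
B = 1 / 0.4216 = 2.3719
Bₛ = (B − 1)/(n − 1) = (2.3719 − 1)/(5 − 1) = 1.3719/4 = 0.3430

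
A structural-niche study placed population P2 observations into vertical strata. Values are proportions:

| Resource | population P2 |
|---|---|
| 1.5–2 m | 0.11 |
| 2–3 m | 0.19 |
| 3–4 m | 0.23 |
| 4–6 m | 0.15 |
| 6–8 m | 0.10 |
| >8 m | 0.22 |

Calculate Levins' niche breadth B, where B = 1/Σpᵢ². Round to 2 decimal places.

5.49

Σpᵢ² = 0.11² + 0.19² + 0.23² + 0.15² + 0.10² + 0.22² = 0.0121 + 0.0361 + 0.0529 + 0.0225 + 0.0100 + 0.0484 = 0.1820
B = 1 / 0.1820 = 5.4945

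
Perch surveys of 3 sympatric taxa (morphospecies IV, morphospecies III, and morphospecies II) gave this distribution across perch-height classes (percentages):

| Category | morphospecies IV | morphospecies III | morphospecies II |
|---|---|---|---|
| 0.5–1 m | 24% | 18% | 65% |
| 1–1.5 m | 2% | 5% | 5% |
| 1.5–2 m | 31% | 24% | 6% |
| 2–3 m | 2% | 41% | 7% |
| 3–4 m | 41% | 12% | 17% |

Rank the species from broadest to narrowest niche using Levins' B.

morphospecies III > morphospecies IV > morphospecies II

Convert percentages to proportions (divide by 100).
Σp_IVᵢ² = 0.24² + 0.02² + 0.31² + 0.02² + 0.41² = 0.0576 + 0.0004 + 0.0961 + 0.0004 + 0.1681 = 0.3226
B_IV = 1 / 0.3226 = 3.0998
Σp_IIIᵢ² = 0.18² + 0.05² + 0.24² + 0.41² + 0.12² = 0.0324 + 0.0025 + 0.0576 + 0.1681 + 0.0144 = 0.2750
B_III = 1 / 0.2750 = 3.6364
Σp_IIᵢ² = 0.65² + 0.05² + 0.06² + 0.07² + 0.17² = 0.4225 + 0.0025 + 0.0036 + 0.0049 + 0.0289 = 0.4624
B_II = 1 / 0.4624 = 2.1626
Ranking by B (broadest → narrowest): morphospecies III (3.64) > morphospecies IV (3.10) > morphospecies II (2.16)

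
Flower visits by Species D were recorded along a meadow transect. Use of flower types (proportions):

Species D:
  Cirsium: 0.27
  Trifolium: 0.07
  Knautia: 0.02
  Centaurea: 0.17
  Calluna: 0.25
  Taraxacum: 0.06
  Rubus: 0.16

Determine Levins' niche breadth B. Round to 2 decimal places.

Σpᵢ² = 0.27² + 0.07² + 0.02² + 0.17² + 0.25² + 0.06² + 0.16² = 0.0729 + 0.0049 + 0.0004 + 0.0289 + 0.0625 + 0.0036 + 0.0256 = 0.1988
B = 1 / 0.1988 = 5.0302

5.03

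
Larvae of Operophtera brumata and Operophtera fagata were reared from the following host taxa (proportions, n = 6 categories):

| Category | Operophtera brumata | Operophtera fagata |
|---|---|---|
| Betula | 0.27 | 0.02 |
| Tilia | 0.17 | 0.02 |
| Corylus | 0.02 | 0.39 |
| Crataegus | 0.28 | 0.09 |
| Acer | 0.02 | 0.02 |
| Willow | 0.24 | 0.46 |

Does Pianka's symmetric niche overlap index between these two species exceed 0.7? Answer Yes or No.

Σ p₁ᵢp₂ᵢ = 0.0054 + 0.0034 + 0.0078 + 0.0252 + 0.0004 + 0.1104 = 0.1526
Σp_1ᵢ² = 0.27² + 0.17² + 0.02² + 0.28² + 0.02² + 0.24² = 0.0729 + 0.0289 + 0.0004 + 0.0784 + 0.0004 + 0.0576 = 0.2386
Σp_2ᵢ² = 0.02² + 0.02² + 0.39² + 0.09² + 0.02² + 0.46² = 0.0004 + 0.0004 + 0.1521 + 0.0081 + 0.0004 + 0.2116 = 0.3730
O = 0.1526 / √(0.2386 × 0.3730) = 0.1526 / 0.29832 = 0.5115
O = 0.5115 < 0.7 → No.

No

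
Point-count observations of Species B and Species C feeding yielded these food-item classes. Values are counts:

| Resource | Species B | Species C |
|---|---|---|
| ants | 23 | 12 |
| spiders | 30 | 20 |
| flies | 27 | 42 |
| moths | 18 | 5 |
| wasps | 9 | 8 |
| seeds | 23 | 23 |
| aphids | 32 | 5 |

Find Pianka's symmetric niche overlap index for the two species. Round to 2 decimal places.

Proportions for Species B (n=162): 23/162=0.1420, 30/162=0.1852, 27/162=0.1667, 18/162=0.1111, 9/162=0.0556, 23/162=0.1420, 32/162=0.1975
Proportions for Species C (n=115): 12/115=0.1043, 20/115=0.1739, 42/115=0.3652, 5/115=0.0435, 8/115=0.0696, 23/115=0.2000, 5/115=0.0435
Σ p₁ᵢp₂ᵢ = 0.014811 + 0.032206 + 0.060879 + 0.004833 + 0.003870 + 0.028400 + 0.008591 = 0.153590
Σp_1ᵢ² = 0.1420² + 0.1852² + 0.1667² + 0.1111² + 0.0556² + 0.1420² + 0.1975² = 0.020164 + 0.034299 + 0.027789 + 0.012343 + 0.003091 + 0.020164 + 0.039006 = 0.156856
Σp_2ᵢ² = 0.1043² + 0.1739² + 0.3652² + 0.0435² + 0.0696² + 0.2000² + 0.0435² = 0.010878 + 0.030241 + 0.133371 + 0.001892 + 0.004844 + 0.040000 + 0.001892 = 0.223118
O = 0.153590 / √(0.156856 × 0.223118) = 0.153590 / 0.1870759 = 0.8210

0.82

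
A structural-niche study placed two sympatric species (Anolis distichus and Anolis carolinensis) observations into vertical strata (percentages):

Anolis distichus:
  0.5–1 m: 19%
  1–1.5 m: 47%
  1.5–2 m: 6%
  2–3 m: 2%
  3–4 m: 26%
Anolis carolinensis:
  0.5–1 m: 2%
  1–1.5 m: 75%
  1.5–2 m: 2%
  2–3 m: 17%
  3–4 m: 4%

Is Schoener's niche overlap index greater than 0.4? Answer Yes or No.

Yes

Convert percentages to proportions (divide by 100).
Σ|p₁ᵢ − p₂ᵢ| = 0.17 + 0.28 + 0.04 + 0.15 + 0.22 = 0.86
D = 1 − ½ × 0.86 = 1 − 0.430 = 0.5700
D = 0.5700 > 0.4 → Yes.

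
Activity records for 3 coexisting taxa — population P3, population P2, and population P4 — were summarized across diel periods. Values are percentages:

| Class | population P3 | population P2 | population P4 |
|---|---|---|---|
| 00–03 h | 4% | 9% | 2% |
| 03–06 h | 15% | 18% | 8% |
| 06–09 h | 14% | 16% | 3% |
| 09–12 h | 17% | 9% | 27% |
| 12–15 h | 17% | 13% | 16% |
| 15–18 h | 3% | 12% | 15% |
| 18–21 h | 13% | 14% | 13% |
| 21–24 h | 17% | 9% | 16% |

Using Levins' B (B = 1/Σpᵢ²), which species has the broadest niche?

Convert percentages to proportions (divide by 100).
Σp_P3ᵢ² = 0.04² + 0.15² + 0.14² + 0.17² + 0.17² + 0.03² + 0.13² + 0.17² = 0.0016 + 0.0225 + 0.0196 + 0.0289 + 0.0289 + 0.0009 + 0.0169 + 0.0289 = 0.1482
B_P3 = 1 / 0.1482 = 6.7476
Σp_P2ᵢ² = 0.09² + 0.18² + 0.16² + 0.09² + 0.13² + 0.12² + 0.14² + 0.09² = 0.0081 + 0.0324 + 0.0256 + 0.0081 + 0.0169 + 0.0144 + 0.0196 + 0.0081 = 0.1332
B_P2 = 1 / 0.1332 = 7.5075
Σp_P4ᵢ² = 0.02² + 0.08² + 0.03² + 0.27² + 0.16² + 0.15² + 0.13² + 0.16² = 0.0004 + 0.0064 + 0.0009 + 0.0729 + 0.0256 + 0.0225 + 0.0169 + 0.0256 = 0.1712
B_P4 = 1 / 0.1712 = 5.8411
Highest B → broadest niche (most generalist): population P2 (B = 7.51).

population P2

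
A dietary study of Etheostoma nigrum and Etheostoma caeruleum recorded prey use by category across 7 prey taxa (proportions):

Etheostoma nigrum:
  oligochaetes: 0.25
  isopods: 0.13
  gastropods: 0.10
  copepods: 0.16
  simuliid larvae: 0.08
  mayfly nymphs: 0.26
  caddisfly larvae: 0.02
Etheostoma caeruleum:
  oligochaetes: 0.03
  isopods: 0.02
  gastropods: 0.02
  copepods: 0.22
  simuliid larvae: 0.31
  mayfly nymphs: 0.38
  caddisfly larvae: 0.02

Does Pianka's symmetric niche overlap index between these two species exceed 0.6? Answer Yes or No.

Yes

Σ p₁ᵢp₂ᵢ = 0.0075 + 0.0026 + 0.0020 + 0.0352 + 0.0248 + 0.0988 + 0.0004 = 0.1713
Σp_1ᵢ² = 0.25² + 0.13² + 0.10² + 0.16² + 0.08² + 0.26² + 0.02² = 0.0625 + 0.0169 + 0.0100 + 0.0256 + 0.0064 + 0.0676 + 0.0004 = 0.1894
Σp_2ᵢ² = 0.03² + 0.02² + 0.02² + 0.22² + 0.31² + 0.38² + 0.02² = 0.0009 + 0.0004 + 0.0004 + 0.0484 + 0.0961 + 0.1444 + 0.0004 = 0.2910
O = 0.1713 / √(0.1894 × 0.2910) = 0.1713 / 0.23477 = 0.7297
O = 0.7297 > 0.6 → Yes.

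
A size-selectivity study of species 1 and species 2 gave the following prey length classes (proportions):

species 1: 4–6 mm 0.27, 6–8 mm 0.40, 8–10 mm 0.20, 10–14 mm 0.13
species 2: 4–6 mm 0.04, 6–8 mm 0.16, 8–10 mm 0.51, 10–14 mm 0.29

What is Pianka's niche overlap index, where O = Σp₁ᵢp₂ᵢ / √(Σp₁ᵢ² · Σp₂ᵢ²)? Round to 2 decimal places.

Σ p₁ᵢp₂ᵢ = 0.0108 + 0.0640 + 0.1020 + 0.0377 = 0.2145
Σp_1ᵢ² = 0.27² + 0.40² + 0.20² + 0.13² = 0.0729 + 0.1600 + 0.0400 + 0.0169 = 0.2898
Σp_2ᵢ² = 0.04² + 0.16² + 0.51² + 0.29² = 0.0016 + 0.0256 + 0.2601 + 0.0841 = 0.3714
O = 0.2145 / √(0.2898 × 0.3714) = 0.2145 / 0.32807 = 0.6538

0.65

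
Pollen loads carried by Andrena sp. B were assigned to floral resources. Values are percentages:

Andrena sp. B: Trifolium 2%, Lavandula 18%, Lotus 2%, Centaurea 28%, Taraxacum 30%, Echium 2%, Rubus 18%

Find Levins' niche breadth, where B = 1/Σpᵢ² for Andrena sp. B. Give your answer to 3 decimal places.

Convert percentages to proportions (divide by 100).
Σpᵢ² = 0.02² + 0.18² + 0.02² + 0.28² + 0.30² + 0.02² + 0.18² = 0.0004 + 0.0324 + 0.0004 + 0.0784 + 0.0900 + 0.0004 + 0.0324 = 0.2344
B = 1 / 0.2344 = 4.26621

4.266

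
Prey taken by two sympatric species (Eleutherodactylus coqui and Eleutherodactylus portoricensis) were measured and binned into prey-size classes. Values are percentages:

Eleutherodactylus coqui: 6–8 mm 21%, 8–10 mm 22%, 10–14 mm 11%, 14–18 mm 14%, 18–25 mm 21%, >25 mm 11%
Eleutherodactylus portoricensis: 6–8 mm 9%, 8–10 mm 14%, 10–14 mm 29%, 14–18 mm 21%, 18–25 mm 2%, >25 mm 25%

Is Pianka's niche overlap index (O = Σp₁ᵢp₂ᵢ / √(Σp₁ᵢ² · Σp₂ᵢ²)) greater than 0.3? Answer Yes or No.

Yes

Convert percentages to proportions (divide by 100).
Σ p₁ᵢp₂ᵢ = 0.0189 + 0.0308 + 0.0319 + 0.0294 + 0.0042 + 0.0275 = 0.1427
Σp_1ᵢ² = 0.21² + 0.22² + 0.11² + 0.14² + 0.21² + 0.11² = 0.0441 + 0.0484 + 0.0121 + 0.0196 + 0.0441 + 0.0121 = 0.1804
Σp_2ᵢ² = 0.09² + 0.14² + 0.29² + 0.21² + 0.02² + 0.25² = 0.0081 + 0.0196 + 0.0841 + 0.0441 + 0.0004 + 0.0625 = 0.2188
O = 0.1427 / √(0.1804 × 0.2188) = 0.1427 / 0.19867 = 0.7183
O = 0.7183 > 0.3 → Yes.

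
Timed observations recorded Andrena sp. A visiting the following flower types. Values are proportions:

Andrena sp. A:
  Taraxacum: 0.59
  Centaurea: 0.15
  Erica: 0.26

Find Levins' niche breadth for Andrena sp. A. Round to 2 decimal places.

2.28

Σpᵢ² = 0.59² + 0.15² + 0.26² = 0.3481 + 0.0225 + 0.0676 = 0.4382
B = 1 / 0.4382 = 2.2821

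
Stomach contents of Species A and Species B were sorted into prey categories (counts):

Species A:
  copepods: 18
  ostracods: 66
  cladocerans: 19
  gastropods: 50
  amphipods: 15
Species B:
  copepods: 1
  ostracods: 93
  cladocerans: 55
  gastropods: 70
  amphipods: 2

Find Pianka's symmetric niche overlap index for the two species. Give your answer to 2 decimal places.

0.95

Proportions for Species A (n=168): 18/168=0.1071, 66/168=0.3929, 19/168=0.1131, 50/168=0.2976, 15/168=0.0893
Proportions for Species B (n=221): 1/221=0.0045, 93/221=0.4208, 55/221=0.2489, 70/221=0.3167, 2/221=0.0090
Σ p₁ᵢp₂ᵢ = 0.000482 + 0.165332 + 0.028151 + 0.094250 + 0.000804 = 0.289019
Σp_1ᵢ² = 0.1071² + 0.3929² + 0.1131² + 0.2976² + 0.0893² = 0.011470 + 0.154370 + 0.012792 + 0.088566 + 0.007974 = 0.275172
Σp_2ᵢ² = 0.0045² + 0.4208² + 0.2489² + 0.3167² + 0.0090² = 0.000020 + 0.177073 + 0.061951 + 0.100299 + 0.000081 = 0.339424
O = 0.289019 / √(0.275172 × 0.339424) = 0.289019 / 0.3056141 = 0.9457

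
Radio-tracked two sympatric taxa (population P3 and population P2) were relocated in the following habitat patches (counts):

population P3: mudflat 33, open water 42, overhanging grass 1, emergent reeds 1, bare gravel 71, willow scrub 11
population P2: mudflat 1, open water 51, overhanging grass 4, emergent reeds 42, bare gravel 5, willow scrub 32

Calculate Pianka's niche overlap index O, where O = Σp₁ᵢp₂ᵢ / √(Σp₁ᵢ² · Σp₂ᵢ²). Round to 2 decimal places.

0.44

Proportions for population P3 (n=159): 33/159=0.2075, 42/159=0.2642, 1/159=0.0063, 1/159=0.0063, 71/159=0.4465, 11/159=0.0692
Proportions for population P2 (n=135): 1/135=0.0074, 51/135=0.3778, 4/135=0.0296, 42/135=0.3111, 5/135=0.0370, 32/135=0.2370
Σ p₁ᵢp₂ᵢ = 0.001536 + 0.099815 + 0.000186 + 0.001960 + 0.016521 + 0.016400 = 0.136418
Σp_1ᵢ² = 0.2075² + 0.2642² + 0.0063² + 0.0063² + 0.4465² + 0.0692² = 0.043056 + 0.069802 + 0.000040 + 0.000040 + 0.199362 + 0.004789 = 0.317089
Σp_2ᵢ² = 0.0074² + 0.3778² + 0.0296² + 0.3111² + 0.0370² + 0.2370² = 0.000055 + 0.142733 + 0.000876 + 0.096783 + 0.001369 + 0.056169 = 0.297985
O = 0.136418 / √(0.317089 × 0.297985) = 0.136418 / 0.3073886 = 0.4438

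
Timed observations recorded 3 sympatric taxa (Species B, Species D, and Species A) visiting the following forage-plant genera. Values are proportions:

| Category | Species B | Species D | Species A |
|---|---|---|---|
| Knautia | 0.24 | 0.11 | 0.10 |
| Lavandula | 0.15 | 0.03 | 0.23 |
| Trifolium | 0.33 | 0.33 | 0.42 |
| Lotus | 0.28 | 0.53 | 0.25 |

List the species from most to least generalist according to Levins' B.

Σp_Bᵢ² = 0.24² + 0.15² + 0.33² + 0.28² = 0.0576 + 0.0225 + 0.1089 + 0.0784 = 0.2674
B_B = 1 / 0.2674 = 3.7397
Σp_Dᵢ² = 0.11² + 0.03² + 0.33² + 0.53² = 0.0121 + 0.0009 + 0.1089 + 0.2809 = 0.4028
B_D = 1 / 0.4028 = 2.4826
Σp_Aᵢ² = 0.10² + 0.23² + 0.42² + 0.25² = 0.0100 + 0.0529 + 0.1764 + 0.0625 = 0.3018
B_A = 1 / 0.3018 = 3.3135
Ranking by B (broadest → narrowest): Species B (3.74) > Species A (3.31) > Species D (2.48)

Species B > Species A > Species D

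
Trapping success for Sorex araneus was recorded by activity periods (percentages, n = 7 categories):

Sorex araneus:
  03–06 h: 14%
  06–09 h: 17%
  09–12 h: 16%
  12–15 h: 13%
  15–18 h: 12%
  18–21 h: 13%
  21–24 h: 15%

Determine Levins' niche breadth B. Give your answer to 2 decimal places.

6.91

Convert percentages to proportions (divide by 100).
Σpᵢ² = 0.14² + 0.17² + 0.16² + 0.13² + 0.12² + 0.13² + 0.15² = 0.0196 + 0.0289 + 0.0256 + 0.0169 + 0.0144 + 0.0169 + 0.0225 = 0.1448
B = 1 / 0.1448 = 6.9061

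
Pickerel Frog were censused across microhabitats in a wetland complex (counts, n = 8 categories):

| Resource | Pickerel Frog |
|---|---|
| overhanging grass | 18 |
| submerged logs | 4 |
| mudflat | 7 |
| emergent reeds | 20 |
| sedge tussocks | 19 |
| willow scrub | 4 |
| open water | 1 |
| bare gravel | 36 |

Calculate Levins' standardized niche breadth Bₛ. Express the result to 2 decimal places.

0.55

Proportions for Pickerel Frog (n=109): 18/109=0.1651, 4/109=0.0367, 7/109=0.0642, 20/109=0.1835, 19/109=0.1743, 4/109=0.0367, 1/109=0.0092, 36/109=0.3303
Σpᵢ² = 0.1651² + 0.0367² + 0.0642² + 0.1835² + 0.1743² + 0.0367² + 0.0092² + 0.3303² = 0.027258 + 0.001347 + 0.004122 + 0.033672 + 0.030380 + 0.001347 + 0.000085 + 0.109098 = 0.207309
B = 1 / 0.207309 = 4.8237
Bₛ = (B − 1)/(n − 1) = (4.8237 − 1)/(8 − 1) = 3.8237/7 = 0.5462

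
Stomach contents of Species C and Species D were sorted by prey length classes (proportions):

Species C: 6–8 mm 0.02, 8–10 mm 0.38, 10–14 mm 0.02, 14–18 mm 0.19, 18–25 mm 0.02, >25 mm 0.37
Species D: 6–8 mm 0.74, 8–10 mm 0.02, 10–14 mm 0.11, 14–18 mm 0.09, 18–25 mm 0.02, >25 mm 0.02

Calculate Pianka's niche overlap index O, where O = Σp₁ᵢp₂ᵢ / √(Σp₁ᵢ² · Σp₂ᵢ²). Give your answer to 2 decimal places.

Σ p₁ᵢp₂ᵢ = 0.0148 + 0.0076 + 0.0022 + 0.0171 + 0.0004 + 0.0074 = 0.0495
Σp_1ᵢ² = 0.02² + 0.38² + 0.02² + 0.19² + 0.02² + 0.37² = 0.0004 + 0.1444 + 0.0004 + 0.0361 + 0.0004 + 0.1369 = 0.3186
Σp_2ᵢ² = 0.74² + 0.02² + 0.11² + 0.09² + 0.02² + 0.02² = 0.5476 + 0.0004 + 0.0121 + 0.0081 + 0.0004 + 0.0004 = 0.5690
O = 0.0495 / √(0.3186 × 0.5690) = 0.0495 / 0.42577 = 0.1163

0.12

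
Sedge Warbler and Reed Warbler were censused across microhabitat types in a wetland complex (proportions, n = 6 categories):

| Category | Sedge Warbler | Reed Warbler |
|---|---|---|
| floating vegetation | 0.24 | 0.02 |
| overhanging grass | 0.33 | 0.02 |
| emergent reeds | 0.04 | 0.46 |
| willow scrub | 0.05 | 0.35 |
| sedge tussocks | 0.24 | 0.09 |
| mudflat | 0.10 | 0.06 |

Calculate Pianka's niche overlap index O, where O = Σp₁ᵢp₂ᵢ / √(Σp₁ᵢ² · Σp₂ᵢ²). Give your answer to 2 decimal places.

0.26

Σ p₁ᵢp₂ᵢ = 0.0048 + 0.0066 + 0.0184 + 0.0175 + 0.0216 + 0.0060 = 0.0749
Σp_1ᵢ² = 0.24² + 0.33² + 0.04² + 0.05² + 0.24² + 0.10² = 0.0576 + 0.1089 + 0.0016 + 0.0025 + 0.0576 + 0.0100 = 0.2382
Σp_2ᵢ² = 0.02² + 0.02² + 0.46² + 0.35² + 0.09² + 0.06² = 0.0004 + 0.0004 + 0.2116 + 0.1225 + 0.0081 + 0.0036 = 0.3466
O = 0.0749 / √(0.2382 × 0.3466) = 0.0749 / 0.28733 = 0.2607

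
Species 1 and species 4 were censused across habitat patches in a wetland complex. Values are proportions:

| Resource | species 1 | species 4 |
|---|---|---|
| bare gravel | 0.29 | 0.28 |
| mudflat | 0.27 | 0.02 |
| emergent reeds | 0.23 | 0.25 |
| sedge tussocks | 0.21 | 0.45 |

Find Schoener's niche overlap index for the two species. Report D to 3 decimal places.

Σ|p₁ᵢ − p₂ᵢ| = 0.01 + 0.25 + 0.02 + 0.24 = 0.52
D = 1 − ½ × 0.52 = 1 − 0.260 = 0.74000

0.740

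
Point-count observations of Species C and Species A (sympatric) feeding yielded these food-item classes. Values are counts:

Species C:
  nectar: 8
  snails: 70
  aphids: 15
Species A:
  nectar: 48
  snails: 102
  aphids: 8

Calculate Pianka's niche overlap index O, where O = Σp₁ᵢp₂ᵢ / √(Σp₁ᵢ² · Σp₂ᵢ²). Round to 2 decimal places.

Proportions for Species C (n=93): 8/93=0.0860, 70/93=0.7527, 15/93=0.1613
Proportions for Species A (n=158): 48/158=0.3038, 102/158=0.6456, 8/158=0.0506
Σ p₁ᵢp₂ᵢ = 0.026127 + 0.485943 + 0.008162 = 0.520232
Σp_1ᵢ² = 0.0860² + 0.7527² + 0.1613² = 0.007396 + 0.566557 + 0.026018 = 0.599971
Σp_2ᵢ² = 0.3038² + 0.6456² + 0.0506² = 0.092294 + 0.416799 + 0.002560 = 0.511653
O = 0.520232 / √(0.599971 × 0.511653) = 0.520232 / 0.5540550 = 0.9390

0.94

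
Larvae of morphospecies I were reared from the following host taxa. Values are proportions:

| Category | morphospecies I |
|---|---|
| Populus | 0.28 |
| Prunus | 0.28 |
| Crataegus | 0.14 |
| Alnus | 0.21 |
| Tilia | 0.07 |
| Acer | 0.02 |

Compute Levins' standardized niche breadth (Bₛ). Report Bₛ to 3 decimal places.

Σpᵢ² = 0.28² + 0.28² + 0.14² + 0.21² + 0.07² + 0.02² = 0.0784 + 0.0784 + 0.0196 + 0.0441 + 0.0049 + 0.0004 = 0.2258
B = 1 / 0.2258 = 4.42870
Bₛ = (B − 1)/(n − 1) = (4.42870 − 1)/(6 − 1) = 3.42870/5 = 0.68574

0.686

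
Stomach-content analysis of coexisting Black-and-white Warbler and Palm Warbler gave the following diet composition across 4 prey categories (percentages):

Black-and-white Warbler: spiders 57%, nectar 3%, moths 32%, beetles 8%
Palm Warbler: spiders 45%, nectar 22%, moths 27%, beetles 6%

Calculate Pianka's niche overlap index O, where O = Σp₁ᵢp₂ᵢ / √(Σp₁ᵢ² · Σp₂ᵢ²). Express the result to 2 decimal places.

0.94

Convert percentages to proportions (divide by 100).
Σ p₁ᵢp₂ᵢ = 0.2565 + 0.0066 + 0.0864 + 0.0048 = 0.3543
Σp_1ᵢ² = 0.57² + 0.03² + 0.32² + 0.08² = 0.3249 + 0.0009 + 0.1024 + 0.0064 = 0.4346
Σp_2ᵢ² = 0.45² + 0.22² + 0.27² + 0.06² = 0.2025 + 0.0484 + 0.0729 + 0.0036 = 0.3274
O = 0.3543 / √(0.4346 × 0.3274) = 0.3543 / 0.37721 = 0.9393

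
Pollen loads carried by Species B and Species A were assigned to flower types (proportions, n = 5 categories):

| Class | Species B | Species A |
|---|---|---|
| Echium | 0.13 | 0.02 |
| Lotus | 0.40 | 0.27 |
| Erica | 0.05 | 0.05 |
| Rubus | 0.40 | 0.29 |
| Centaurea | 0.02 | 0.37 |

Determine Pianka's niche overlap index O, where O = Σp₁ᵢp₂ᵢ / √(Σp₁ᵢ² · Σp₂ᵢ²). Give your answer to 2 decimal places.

0.74

Σ p₁ᵢp₂ᵢ = 0.0026 + 0.1080 + 0.0025 + 0.1160 + 0.0074 = 0.2365
Σp_1ᵢ² = 0.13² + 0.40² + 0.05² + 0.40² + 0.02² = 0.0169 + 0.1600 + 0.0025 + 0.1600 + 0.0004 = 0.3398
Σp_2ᵢ² = 0.02² + 0.27² + 0.05² + 0.29² + 0.37² = 0.0004 + 0.0729 + 0.0025 + 0.0841 + 0.1369 = 0.2968
O = 0.2365 / √(0.3398 × 0.2968) = 0.2365 / 0.31757 = 0.7447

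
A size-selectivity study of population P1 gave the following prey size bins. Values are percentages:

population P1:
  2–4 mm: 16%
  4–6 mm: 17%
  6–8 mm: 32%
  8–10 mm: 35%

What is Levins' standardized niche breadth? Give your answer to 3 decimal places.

0.860

Convert percentages to proportions (divide by 100).
Σpᵢ² = 0.16² + 0.17² + 0.32² + 0.35² = 0.0256 + 0.0289 + 0.1024 + 0.1225 = 0.2794
B = 1 / 0.2794 = 3.57910
Bₛ = (B − 1)/(n − 1) = (3.57910 − 1)/(4 − 1) = 2.57910/3 = 0.85970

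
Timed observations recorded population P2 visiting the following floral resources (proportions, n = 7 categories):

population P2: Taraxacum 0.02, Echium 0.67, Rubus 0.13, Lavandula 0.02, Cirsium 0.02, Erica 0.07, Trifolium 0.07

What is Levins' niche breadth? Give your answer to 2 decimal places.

Σpᵢ² = 0.02² + 0.67² + 0.13² + 0.02² + 0.02² + 0.07² + 0.07² = 0.0004 + 0.4489 + 0.0169 + 0.0004 + 0.0004 + 0.0049 + 0.0049 = 0.4768
B = 1 / 0.4768 = 2.0973

2.10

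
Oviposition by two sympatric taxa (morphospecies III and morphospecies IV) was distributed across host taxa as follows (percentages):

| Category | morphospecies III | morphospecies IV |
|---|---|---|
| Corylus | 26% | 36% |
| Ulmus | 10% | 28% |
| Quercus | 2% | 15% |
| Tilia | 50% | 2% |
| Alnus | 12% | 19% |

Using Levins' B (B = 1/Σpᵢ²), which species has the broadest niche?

Convert percentages to proportions (divide by 100).
Σp_IIIᵢ² = 0.26² + 0.10² + 0.02² + 0.50² + 0.12² = 0.0676 + 0.0100 + 0.0004 + 0.2500 + 0.0144 = 0.3424
B_III = 1 / 0.3424 = 2.9206
Σp_IVᵢ² = 0.36² + 0.28² + 0.15² + 0.02² + 0.19² = 0.1296 + 0.0784 + 0.0225 + 0.0004 + 0.0361 = 0.2670
B_IV = 1 / 0.2670 = 3.7453
Highest B → broadest niche (most generalist): morphospecies IV (B = 3.75).

morphospecies IV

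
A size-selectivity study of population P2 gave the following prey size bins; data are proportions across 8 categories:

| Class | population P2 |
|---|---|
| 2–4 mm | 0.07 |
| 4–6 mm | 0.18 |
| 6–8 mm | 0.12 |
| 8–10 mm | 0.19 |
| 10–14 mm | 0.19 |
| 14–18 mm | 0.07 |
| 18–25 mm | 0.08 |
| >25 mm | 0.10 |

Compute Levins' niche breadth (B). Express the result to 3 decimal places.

Σpᵢ² = 0.07² + 0.18² + 0.12² + 0.19² + 0.19² + 0.07² + 0.08² + 0.10² = 0.0049 + 0.0324 + 0.0144 + 0.0361 + 0.0361 + 0.0049 + 0.0064 + 0.0100 = 0.1452
B = 1 / 0.1452 = 6.88705

6.887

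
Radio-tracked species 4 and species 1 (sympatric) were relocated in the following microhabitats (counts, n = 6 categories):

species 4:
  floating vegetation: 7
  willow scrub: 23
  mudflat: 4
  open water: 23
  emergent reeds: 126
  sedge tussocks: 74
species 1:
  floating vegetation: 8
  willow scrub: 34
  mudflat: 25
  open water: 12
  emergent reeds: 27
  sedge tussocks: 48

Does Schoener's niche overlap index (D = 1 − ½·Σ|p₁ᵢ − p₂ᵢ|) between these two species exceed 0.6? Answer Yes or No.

Proportions for species 4 (n=257): 7/257=0.0272, 23/257=0.0895, 4/257=0.0156, 23/257=0.0895, 126/257=0.4903, 74/257=0.2879
Proportions for species 1 (n=154): 8/154=0.0519, 34/154=0.2208, 25/154=0.1623, 12/154=0.0779, 27/154=0.1753, 48/154=0.3117
Σ|p₁ᵢ − p₂ᵢ| = 0.0247 + 0.1313 + 0.1467 + 0.0116 + 0.3150 + 0.0238 = 0.6531
D = 1 − ½ × 0.6531 = 1 − 0.32655 = 0.67345
D = 0.67345 > 0.6 → Yes.

Yes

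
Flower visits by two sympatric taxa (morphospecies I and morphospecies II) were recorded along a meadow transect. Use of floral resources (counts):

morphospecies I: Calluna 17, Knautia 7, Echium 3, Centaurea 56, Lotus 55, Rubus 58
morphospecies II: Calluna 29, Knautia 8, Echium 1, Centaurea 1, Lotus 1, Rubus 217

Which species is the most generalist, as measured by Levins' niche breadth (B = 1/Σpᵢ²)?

Proportions for morphospecies I (n=196): 17/196=0.0867, 7/196=0.0357, 3/196=0.0153, 56/196=0.2857, 55/196=0.2806, 58/196=0.2959
Proportions for morphospecies II (n=257): 29/257=0.1128, 8/257=0.0311, 1/257=0.0039, 1/257=0.0039, 1/257=0.0039, 217/257=0.8444
Σp_Iᵢ² = 0.0867² + 0.0357² + 0.0153² + 0.2857² + 0.2806² + 0.2959² = 0.007517 + 0.001274 + 0.000234 + 0.081624 + 0.078736 + 0.087557 = 0.256942
B_I = 1 / 0.256942 = 3.8919
Σp_IIᵢ² = 0.1128² + 0.0311² + 0.0039² + 0.0039² + 0.0039² + 0.8444² = 0.012724 + 0.000967 + 0.000015 + 0.000015 + 0.000015 + 0.713011 = 0.726747
B_II = 1 / 0.726747 = 1.3760
Highest B → broadest niche (most generalist): morphospecies I (B = 3.89).

morphospecies I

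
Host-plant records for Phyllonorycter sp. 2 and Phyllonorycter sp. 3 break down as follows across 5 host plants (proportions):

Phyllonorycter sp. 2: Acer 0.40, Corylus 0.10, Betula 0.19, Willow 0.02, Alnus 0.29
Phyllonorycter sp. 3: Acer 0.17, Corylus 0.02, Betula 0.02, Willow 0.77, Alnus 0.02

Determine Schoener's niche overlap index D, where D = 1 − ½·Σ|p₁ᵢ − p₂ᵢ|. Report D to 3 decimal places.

Σ|p₁ᵢ − p₂ᵢ| = 0.23 + 0.08 + 0.17 + 0.75 + 0.27 = 1.50
D = 1 − ½ × 1.50 = 1 − 0.750 = 0.25000

0.250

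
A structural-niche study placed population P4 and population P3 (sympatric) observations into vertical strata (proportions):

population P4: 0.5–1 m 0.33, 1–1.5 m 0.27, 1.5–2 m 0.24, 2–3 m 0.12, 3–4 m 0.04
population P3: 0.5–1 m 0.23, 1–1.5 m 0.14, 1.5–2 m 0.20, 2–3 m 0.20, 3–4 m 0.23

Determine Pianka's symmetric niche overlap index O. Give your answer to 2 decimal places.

0.85

Σ p₁ᵢp₂ᵢ = 0.0759 + 0.0378 + 0.0480 + 0.0240 + 0.0092 = 0.1949
Σp_1ᵢ² = 0.33² + 0.27² + 0.24² + 0.12² + 0.04² = 0.1089 + 0.0729 + 0.0576 + 0.0144 + 0.0016 = 0.2554
Σp_2ᵢ² = 0.23² + 0.14² + 0.20² + 0.20² + 0.23² = 0.0529 + 0.0196 + 0.0400 + 0.0400 + 0.0529 = 0.2054
O = 0.1949 / √(0.2554 × 0.2054) = 0.1949 / 0.22904 = 0.8509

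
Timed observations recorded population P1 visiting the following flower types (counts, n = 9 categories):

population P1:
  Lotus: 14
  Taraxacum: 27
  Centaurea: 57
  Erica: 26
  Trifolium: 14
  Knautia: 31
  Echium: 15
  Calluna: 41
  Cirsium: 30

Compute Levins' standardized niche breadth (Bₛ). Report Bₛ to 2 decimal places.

Proportions for population P1 (n=255): 14/255=0.0549, 27/255=0.1059, 57/255=0.2235, 26/255=0.1020, 14/255=0.0549, 31/255=0.1216, 15/255=0.0588, 41/255=0.1608, 30/255=0.1176
Σpᵢ² = 0.0549² + 0.1059² + 0.2235² + 0.1020² + 0.0549² + 0.1216² + 0.0588² + 0.1608² + 0.1176² = 0.003014 + 0.011215 + 0.049952 + 0.010404 + 0.003014 + 0.014787 + 0.003457 + 0.025857 + 0.013830 = 0.135530
B = 1 / 0.135530 = 7.3784
Bₛ = (B − 1)/(n − 1) = (7.3784 − 1)/(9 − 1) = 6.3784/8 = 0.7973

0.80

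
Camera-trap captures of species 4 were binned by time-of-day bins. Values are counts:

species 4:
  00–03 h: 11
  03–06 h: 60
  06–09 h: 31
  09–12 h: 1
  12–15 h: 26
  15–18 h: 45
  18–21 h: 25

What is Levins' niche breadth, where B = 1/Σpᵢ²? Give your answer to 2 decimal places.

4.94

Proportions for species 4 (n=199): 11/199=0.0553, 60/199=0.3015, 31/199=0.1558, 1/199=0.0050, 26/199=0.1307, 45/199=0.2261, 25/199=0.1256
Σpᵢ² = 0.0553² + 0.3015² + 0.1558² + 0.0050² + 0.1307² + 0.2261² + 0.1256² = 0.003058 + 0.090902 + 0.024274 + 0.000025 + 0.017082 + 0.051121 + 0.015775 = 0.202237
B = 1 / 0.202237 = 4.9447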